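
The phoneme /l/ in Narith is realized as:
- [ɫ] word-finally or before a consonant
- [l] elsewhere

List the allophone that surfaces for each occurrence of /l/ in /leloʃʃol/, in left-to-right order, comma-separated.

[l], [l], [ɫ]

Occurrence 1 (position 1): no conditioning environment matches → elsewhere allophone [l].
Occurrence 2 (position 3): no conditioning environment matches → elsewhere allophone [l].
Occurrence 3 (position 8): word-finally or before a consonant → [ɫ].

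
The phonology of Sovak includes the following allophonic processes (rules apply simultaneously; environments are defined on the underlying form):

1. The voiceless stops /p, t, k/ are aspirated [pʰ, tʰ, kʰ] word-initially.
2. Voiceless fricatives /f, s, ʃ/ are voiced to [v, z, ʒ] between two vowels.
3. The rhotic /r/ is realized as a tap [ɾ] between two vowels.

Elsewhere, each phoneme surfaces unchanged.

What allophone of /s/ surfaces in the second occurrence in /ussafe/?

/s/ (between /s/ and /a/) fails the environment for rule 2, so it stays [s].

[s]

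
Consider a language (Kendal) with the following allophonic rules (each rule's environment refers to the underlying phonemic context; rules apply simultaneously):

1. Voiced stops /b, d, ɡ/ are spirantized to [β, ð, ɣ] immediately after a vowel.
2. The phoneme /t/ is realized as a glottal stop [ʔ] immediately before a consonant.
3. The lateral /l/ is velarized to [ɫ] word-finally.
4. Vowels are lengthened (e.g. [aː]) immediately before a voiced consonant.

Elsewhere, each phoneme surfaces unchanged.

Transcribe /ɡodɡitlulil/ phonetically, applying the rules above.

[ɡoːðɡiʔluːliːɫ]

/ɡ/ (word-initial): rule 1 targets it, but not immediately after a vowel → unchanged [ɡ].
/o/ meets the environment for rule 4 (before a voiced consonant) → [oː].
/d/ (between /o/ and /ɡ/) occurs immediately after a vowel → [ð] by rule 1.
/ɡ/ (between /d/ and /i/) fails the environment for rule 1, so it stays [ɡ].
/i/ (between /ɡ/ and /t/) is in the target of rule 4 but the environment (before a voiced consonant) is not met → [i].
/t/ (between /i/ and /l/) occurs immediately before a consonant → [ʔ] by rule 2.
/l/ (between /t/ and /u/): rule 3 targets it, but not word-finally → unchanged [l].
/u/ meets the environment for rule 4 (before a voiced consonant) → [uː].
/l/ (between /u/ and /i/) fails the environment for rule 3, so it stays [l].
Rule 4 applies to /i/ (between /l/ and /l/: before a voiced consonant) → [iː].
/l/ (word-final) occurs word-finally → [ɫ] by rule 3.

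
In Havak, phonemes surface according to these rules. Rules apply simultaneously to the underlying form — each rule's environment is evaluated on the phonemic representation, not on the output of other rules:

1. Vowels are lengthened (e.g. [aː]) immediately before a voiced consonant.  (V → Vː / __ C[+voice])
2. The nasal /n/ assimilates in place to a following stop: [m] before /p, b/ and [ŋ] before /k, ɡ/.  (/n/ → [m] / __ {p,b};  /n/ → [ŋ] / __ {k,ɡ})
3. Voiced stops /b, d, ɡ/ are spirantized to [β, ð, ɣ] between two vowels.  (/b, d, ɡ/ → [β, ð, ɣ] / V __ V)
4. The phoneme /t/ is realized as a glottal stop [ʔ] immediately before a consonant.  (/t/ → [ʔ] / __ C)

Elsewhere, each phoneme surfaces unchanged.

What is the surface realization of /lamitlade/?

/l/ stays [l].
/a/ — between /l/ and /m/, before a voiced consonant — surfaces as [aː] (rule 1).
/m/ — not in any rule's target class → [m].
/i/ (between /m/ and /t/) fails the environment for rule 1, so it stays [i].
/t/ (between /i/ and /l/) occurs immediately before a consonant → [ʔ] by rule 4.
/l/ stays [l].
/a/ (between /l/ and /d/): before a voiced consonant, so rule 1 applies → [aː].
/d/ (between /a/ and /e/): between two vowels, so rule 3 applies → [ð].
/e/ (word-final): rule 1 targets it, but not before a voiced consonant → unchanged [e].

[laːmiʔlaːðe]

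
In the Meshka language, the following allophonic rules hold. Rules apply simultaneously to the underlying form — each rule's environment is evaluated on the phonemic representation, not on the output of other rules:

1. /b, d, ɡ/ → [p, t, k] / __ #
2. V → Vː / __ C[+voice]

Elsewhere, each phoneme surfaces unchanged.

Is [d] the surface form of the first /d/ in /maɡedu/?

/d/ (between /e/ and /u/) fails the environment for rule 1, so it stays [d].
The actual realization is [d], which matches [d].

Yes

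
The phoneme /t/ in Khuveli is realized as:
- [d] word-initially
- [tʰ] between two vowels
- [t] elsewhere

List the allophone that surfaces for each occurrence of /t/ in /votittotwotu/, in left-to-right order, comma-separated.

Occurrence 1 (position 3): between two vowels → [tʰ].
Occurrence 2 (position 5): no conditioning environment matches → elsewhere allophone [t].
Occurrence 3 (position 6): no conditioning environment matches → elsewhere allophone [t].
Occurrence 4 (position 8): no conditioning environment matches → elsewhere allophone [t].
Occurrence 5 (position 11): between two vowels → [tʰ].

[tʰ], [t], [t], [t], [tʰ]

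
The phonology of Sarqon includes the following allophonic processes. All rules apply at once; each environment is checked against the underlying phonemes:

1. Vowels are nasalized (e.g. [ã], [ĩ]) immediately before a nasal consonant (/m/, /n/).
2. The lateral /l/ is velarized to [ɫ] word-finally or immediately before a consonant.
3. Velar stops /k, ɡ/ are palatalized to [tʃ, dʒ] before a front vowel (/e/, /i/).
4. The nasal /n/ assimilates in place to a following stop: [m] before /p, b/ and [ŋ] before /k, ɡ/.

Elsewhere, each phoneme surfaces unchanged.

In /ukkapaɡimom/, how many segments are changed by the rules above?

3

Segments that undergo a rule: /ɡ/ → [dʒ] (rule 3); /i/ → [ĩ] (rule 1); /o/ → [õ] (rule 1).
All other segments surface unchanged.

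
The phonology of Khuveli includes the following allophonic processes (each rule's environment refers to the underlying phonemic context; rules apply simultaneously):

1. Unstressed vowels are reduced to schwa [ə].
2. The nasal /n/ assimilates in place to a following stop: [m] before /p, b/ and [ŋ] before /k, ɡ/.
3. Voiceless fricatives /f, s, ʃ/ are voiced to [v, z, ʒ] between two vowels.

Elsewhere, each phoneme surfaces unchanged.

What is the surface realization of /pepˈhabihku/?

[pəpˈhabəhkə]

/p/ stays [p].
/e/ meets the environment for rule 1 (in an unstressed syllable) → [ə].
/p/ (between /e/ and /h/): no rule targets it → [p].
/h/ stays [h].
/a/ (between /h/ and /b/) fails the environment for rule 1, so it stays [a].
/b/ (between /a/ and /i/): no rule targets it → [b].
/i/ (between /b/ and /h/): in an unstressed syllable, so rule 1 applies → [ə].
/h/ (between /i/ and /k/): no rule targets it → [h].
/k/ — not in any rule's target class → [k].
Rule 1 applies to /u/ (word-final: in an unstressed syllable) → [ə].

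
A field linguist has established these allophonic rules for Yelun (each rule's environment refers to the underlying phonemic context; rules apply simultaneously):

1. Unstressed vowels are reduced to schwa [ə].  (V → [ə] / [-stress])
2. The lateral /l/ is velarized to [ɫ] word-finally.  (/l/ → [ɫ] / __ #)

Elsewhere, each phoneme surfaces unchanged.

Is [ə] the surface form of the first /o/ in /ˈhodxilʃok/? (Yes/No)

/o/ (between /h/ and /d/) is in the target of rule 1 but the environment (in an unstressed syllable) is not met → [o].
The actual realization is [o], not [ə].

No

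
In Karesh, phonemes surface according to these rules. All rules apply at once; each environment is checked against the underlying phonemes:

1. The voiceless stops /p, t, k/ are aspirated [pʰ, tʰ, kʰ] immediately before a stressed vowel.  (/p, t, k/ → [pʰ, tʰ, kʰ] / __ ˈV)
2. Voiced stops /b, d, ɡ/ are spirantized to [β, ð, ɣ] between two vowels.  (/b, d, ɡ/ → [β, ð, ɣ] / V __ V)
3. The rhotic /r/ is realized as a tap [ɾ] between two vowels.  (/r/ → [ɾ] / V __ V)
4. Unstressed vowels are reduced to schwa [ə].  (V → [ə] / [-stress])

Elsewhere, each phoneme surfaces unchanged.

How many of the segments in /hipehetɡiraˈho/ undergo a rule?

6

Segments that undergo a rule: /i/ → [ə] (rule 4); /e/ → [ə] (rule 4); /e/ → [ə] (rule 4); /i/ → [ə] (rule 4); /r/ → [ɾ] (rule 3); /a/ → [ə] (rule 4).
All other segments surface unchanged.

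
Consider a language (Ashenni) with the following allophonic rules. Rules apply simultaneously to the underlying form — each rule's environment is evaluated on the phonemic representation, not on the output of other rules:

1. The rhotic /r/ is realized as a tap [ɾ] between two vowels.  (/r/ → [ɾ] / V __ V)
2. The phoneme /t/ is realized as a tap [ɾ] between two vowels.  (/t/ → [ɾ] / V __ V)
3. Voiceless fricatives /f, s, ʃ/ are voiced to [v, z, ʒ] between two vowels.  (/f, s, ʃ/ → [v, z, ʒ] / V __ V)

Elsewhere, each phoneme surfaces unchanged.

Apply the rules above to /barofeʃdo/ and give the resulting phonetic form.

[baɾoveʃdo]

/r/ (between /a/ and /o/) occurs between two vowels → [ɾ] by rule 1.
Rule 3 applies to /f/ (between /o/ and /e/: between two vowels) → [v].
/ʃ/ (between /e/ and /d/) is in the target of rule 3 but the environment (between two vowels) is not met → [ʃ].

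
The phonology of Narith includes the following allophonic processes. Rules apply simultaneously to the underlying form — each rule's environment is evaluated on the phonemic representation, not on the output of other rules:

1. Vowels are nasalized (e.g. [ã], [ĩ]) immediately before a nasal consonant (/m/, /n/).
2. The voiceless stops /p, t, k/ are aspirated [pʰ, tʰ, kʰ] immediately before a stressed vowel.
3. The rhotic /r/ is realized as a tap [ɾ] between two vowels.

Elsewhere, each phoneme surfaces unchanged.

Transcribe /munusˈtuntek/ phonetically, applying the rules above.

[mũnusˈtʰũntek]

/u/ meets the environment for rule 1 (before a nasal consonant) → [ũ].
/u/ (between /n/ and /s/) is in the target of rule 1 but the environment (before a nasal consonant) is not met → [u].
Rule 2 applies to /t/ (between /s/ and /u/: immediately before a stressed vowel) → [tʰ].
/u/ meets the environment for rule 1 (before a nasal consonant) → [ũ].
/t/ — between /n/ and /e/; rule 2 does not apply here → [t].
/e/ (between /t/ and /k/): rule 1 targets it, but not before a nasal consonant → unchanged [e].
/k/ — word-final; rule 2 does not apply here → [k].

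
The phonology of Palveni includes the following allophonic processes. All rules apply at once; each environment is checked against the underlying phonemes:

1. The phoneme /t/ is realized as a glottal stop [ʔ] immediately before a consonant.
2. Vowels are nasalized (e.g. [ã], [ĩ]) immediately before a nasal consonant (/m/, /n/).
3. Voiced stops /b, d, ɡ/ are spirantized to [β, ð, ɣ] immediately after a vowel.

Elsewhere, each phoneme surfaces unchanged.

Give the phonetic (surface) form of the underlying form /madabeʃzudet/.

/m/ — not in any rule's target class → [m].
/a/ — between /m/ and /d/; rule 2 does not apply here → [a].
Rule 3 applies to /d/ (between /a/ and /a/: immediately after a vowel) → [ð].
/a/ (between /d/ and /b/): rule 2 targets it, but not before a nasal consonant → unchanged [a].
/b/ (between /a/ and /e/) occurs immediately after a vowel → [β] by rule 3.
/e/ — between /b/ and /ʃ/; rule 2 does not apply here → [e].
/ʃ/ stays [ʃ].
/z/ stays [z].
/u/ (between /z/ and /d/) is in the target of rule 2 but the environment (before a nasal consonant) is not met → [u].
/d/ meets the environment for rule 3 (immediately after a vowel) → [ð].
/e/ (between /d/ and /t/) fails the environment for rule 2, so it stays [e].
/t/ (word-final) fails the environment for rule 1, so it stays [t].

[maðaβeʃzuðet]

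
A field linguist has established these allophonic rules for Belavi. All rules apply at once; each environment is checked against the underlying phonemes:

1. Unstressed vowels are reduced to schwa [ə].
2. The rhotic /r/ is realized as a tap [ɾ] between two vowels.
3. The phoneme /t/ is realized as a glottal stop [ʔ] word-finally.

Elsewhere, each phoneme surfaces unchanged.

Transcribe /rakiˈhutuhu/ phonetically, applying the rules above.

[rəkəˈhutəhə]

/r/ (word-initial): rule 2 targets it, but not between two vowels → unchanged [r].
/a/ meets the environment for rule 1 (in an unstressed syllable) → [ə].
/k/ stays [k].
/i/ (between /k/ and /h/): in an unstressed syllable, so rule 1 applies → [ə].
/h/ (between /i/ and /u/): no rule targets it → [h].
/u/ (between /h/ and /t/): rule 1 targets it, but not in an unstressed syllable → unchanged [u].
/t/ — between /u/ and /u/; rule 3 does not apply here → [t].
/u/ meets the environment for rule 1 (in an unstressed syllable) → [ə].
/h/ (between /u/ and /u/): no rule targets it → [h].
/u/ (word-final): in an unstressed syllable, so rule 1 applies → [ə].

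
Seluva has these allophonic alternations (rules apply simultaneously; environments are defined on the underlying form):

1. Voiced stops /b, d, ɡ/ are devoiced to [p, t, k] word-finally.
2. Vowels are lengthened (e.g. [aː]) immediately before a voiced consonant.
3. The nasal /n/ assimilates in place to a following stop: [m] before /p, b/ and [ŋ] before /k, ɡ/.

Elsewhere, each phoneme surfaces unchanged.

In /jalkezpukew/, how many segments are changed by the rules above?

3

Segments that undergo a rule: /a/ → [aː] (rule 2); /e/ → [eː] (rule 2); /e/ → [eː] (rule 2).
All other segments surface unchanged.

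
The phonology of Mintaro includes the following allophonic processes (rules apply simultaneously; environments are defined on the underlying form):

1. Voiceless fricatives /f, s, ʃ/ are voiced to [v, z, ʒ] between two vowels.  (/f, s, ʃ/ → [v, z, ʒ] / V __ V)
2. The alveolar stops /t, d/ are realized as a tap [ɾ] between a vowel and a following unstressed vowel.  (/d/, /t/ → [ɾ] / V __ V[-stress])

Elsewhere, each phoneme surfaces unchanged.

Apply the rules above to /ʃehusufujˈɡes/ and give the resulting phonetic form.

/ʃ/ (word-initial) is in the target of rule 1 but the environment (between two vowels) is not met → [ʃ].
/e/ (between /ʃ/ and /h/): no rule targets it → [e].
/h/ stays [h].
/u/ (between /h/ and /s/) is unaffected → [u].
/s/ — between /u/ and /u/, between two vowels — surfaces as [z] (rule 1).
/u/ — not in any rule's target class → [u].
/f/ (between /u/ and /u/): between two vowels, so rule 1 applies → [v].
/u/ stays [u].
/j/ (between /u/ and /ɡ/) is unaffected → [j].
/ɡ/ — not in any rule's target class → [ɡ].
/e/ (between /ɡ/ and /s/): no rule targets it → [e].
/s/ — word-final; rule 1 does not apply here → [s].

[ʃehuzuvujˈɡes]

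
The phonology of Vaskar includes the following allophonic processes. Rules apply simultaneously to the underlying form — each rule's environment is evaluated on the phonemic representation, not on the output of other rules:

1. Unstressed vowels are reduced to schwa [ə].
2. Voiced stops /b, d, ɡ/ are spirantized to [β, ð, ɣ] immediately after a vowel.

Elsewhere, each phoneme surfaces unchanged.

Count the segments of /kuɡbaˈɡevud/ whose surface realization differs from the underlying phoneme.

6

Segments that undergo a rule: /u/ → [ə] (rule 1); /ɡ/ → [ɣ] (rule 2); /a/ → [ə] (rule 1); /ɡ/ → [ɣ] (rule 2); /u/ → [ə] (rule 1); /d/ → [ð] (rule 2).
All other segments surface unchanged.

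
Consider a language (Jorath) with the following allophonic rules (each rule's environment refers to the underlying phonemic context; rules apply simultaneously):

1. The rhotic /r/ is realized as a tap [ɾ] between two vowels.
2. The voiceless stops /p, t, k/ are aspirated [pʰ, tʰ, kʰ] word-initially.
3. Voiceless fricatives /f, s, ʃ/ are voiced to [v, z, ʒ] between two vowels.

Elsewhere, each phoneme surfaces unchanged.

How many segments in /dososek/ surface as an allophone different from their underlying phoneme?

2

Segments that undergo a rule: /s/ → [z] (rule 3); /s/ → [z] (rule 3).
All other segments surface unchanged.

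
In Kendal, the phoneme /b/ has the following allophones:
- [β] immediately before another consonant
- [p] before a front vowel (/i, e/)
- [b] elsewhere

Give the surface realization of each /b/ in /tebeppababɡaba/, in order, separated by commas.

Occurrence 1 (position 3): before a front vowel (/i, e/) → [p].
Occurrence 2 (position 8): no conditioning environment matches → elsewhere allophone [b].
Occurrence 3 (position 10): immediately before another consonant → [β].
Occurrence 4 (position 13): no conditioning environment matches → elsewhere allophone [b].

[p], [b], [β], [b]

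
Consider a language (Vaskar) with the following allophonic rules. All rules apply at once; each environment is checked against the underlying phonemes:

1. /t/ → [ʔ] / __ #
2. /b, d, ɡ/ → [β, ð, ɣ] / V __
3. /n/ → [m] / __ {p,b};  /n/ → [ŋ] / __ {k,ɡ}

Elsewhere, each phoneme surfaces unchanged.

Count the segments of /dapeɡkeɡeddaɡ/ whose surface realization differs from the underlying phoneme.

Segments that undergo a rule: /ɡ/ → [ɣ] (rule 2); /ɡ/ → [ɣ] (rule 2); /d/ → [ð] (rule 2); /ɡ/ → [ɣ] (rule 2).
All other segments surface unchanged.

4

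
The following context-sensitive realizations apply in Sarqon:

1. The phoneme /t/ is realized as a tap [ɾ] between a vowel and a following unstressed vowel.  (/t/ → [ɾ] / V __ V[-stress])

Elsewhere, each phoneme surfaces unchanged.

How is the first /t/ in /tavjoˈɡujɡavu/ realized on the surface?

/t/ — word-initial; rule 1 does not apply here → [t].

[t]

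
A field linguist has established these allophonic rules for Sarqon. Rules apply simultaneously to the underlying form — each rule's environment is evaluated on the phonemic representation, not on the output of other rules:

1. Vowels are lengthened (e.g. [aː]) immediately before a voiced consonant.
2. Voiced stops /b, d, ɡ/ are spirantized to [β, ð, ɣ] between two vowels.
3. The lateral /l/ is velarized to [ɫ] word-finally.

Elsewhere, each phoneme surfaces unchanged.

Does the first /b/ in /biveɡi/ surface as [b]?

Yes

/b/ — word-initial; rule 2 does not apply here → [b].
The actual realization is [b], which matches [b].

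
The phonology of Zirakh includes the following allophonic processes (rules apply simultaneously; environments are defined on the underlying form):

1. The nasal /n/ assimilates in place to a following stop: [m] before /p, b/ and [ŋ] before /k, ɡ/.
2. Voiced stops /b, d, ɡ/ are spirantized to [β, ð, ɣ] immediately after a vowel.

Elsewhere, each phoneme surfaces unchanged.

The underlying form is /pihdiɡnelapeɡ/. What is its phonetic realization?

/p/ stays [p].
/i/ (between /p/ and /h/): no rule targets it → [i].
/h/ stays [h].
/d/ (between /h/ and /i/): rule 2 targets it, but not immediately after a vowel → unchanged [d].
/i/ — not in any rule's target class → [i].
/ɡ/ (between /i/ and /n/) occurs immediately after a vowel → [ɣ] by rule 2.
/n/ (between /ɡ/ and /e/): rule 1 targets it, but not before a labial or velar stop → unchanged [n].
/e/ — not in any rule's target class → [e].
/l/ stays [l].
/a/ (between /l/ and /p/): no rule targets it → [a].
/p/ (between /a/ and /e/) is unaffected → [p].
/e/ stays [e].
/ɡ/ (word-final) occurs immediately after a vowel → [ɣ] by rule 2.

[pihdiɣnelapeɣ]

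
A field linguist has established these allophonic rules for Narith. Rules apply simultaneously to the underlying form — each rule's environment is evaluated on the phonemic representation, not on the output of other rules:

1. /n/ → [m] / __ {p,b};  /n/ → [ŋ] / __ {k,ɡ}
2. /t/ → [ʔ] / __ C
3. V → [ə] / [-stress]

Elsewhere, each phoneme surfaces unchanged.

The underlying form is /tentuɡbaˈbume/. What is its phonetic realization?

/t/ — word-initial; rule 2 does not apply here → [t].
/e/ (between /t/ and /n/): in an unstressed syllable, so rule 3 applies → [ə].
/n/ (between /e/ and /t/) is in the target of rule 1 but the environment (before a labial or velar stop) is not met → [n].
/t/ (between /n/ and /u/): rule 2 targets it, but not immediately before a consonant → unchanged [t].
Rule 3 applies to /u/ (between /t/ and /ɡ/: in an unstressed syllable) → [ə].
/a/ (between /b/ and /b/): in an unstressed syllable, so rule 3 applies → [ə].
/u/ — between /b/ and /m/; rule 3 does not apply here → [u].
/e/ — word-final, in an unstressed syllable — surfaces as [ə] (rule 3).

[təntəɡbəˈbumə]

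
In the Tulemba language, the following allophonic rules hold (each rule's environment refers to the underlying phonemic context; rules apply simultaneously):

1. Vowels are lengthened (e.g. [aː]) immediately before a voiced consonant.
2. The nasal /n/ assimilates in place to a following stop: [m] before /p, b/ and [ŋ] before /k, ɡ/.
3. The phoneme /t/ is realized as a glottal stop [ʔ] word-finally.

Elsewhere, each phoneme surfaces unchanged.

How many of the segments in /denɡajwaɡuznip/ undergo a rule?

Segments that undergo a rule: /e/ → [eː] (rule 1); /n/ → [ŋ] (rule 2); /a/ → [aː] (rule 1); /a/ → [aː] (rule 1); /u/ → [uː] (rule 1).
All other segments surface unchanged.

5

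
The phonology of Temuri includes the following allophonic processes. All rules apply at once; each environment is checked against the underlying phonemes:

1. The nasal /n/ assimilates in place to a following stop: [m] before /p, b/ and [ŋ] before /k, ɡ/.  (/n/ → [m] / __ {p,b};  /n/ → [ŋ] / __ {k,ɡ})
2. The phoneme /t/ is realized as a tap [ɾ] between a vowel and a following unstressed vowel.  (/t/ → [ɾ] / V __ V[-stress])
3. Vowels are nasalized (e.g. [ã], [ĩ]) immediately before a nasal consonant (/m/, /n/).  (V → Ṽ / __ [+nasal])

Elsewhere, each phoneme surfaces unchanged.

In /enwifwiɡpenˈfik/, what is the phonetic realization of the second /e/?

/e/ — between /p/ and /n/, before a nasal consonant — surfaces as [ẽ] (rule 3).

[ẽ]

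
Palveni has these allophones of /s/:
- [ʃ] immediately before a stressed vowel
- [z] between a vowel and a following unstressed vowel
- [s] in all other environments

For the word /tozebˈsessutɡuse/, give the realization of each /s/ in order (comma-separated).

[ʃ], [s], [s], [z]

Occurrence 1 (position 6): immediately before a stressed vowel → [ʃ].
Occurrence 2 (position 8): no conditioning environment matches → elsewhere allophone [s].
Occurrence 3 (position 9): no conditioning environment matches → elsewhere allophone [s].
Occurrence 4 (position 14): between a vowel and a following unstressed vowel → [z].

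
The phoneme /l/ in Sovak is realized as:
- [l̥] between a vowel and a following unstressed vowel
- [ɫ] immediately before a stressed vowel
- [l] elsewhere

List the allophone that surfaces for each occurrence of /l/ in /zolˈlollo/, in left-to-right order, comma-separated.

[l], [ɫ], [l], [l]

Occurrence 1 (position 3): no conditioning environment matches → elsewhere allophone [l].
Occurrence 2 (position 4): immediately before a stressed vowel → [ɫ].
Occurrence 3 (position 6): no conditioning environment matches → elsewhere allophone [l].
Occurrence 4 (position 7): no conditioning environment matches → elsewhere allophone [l].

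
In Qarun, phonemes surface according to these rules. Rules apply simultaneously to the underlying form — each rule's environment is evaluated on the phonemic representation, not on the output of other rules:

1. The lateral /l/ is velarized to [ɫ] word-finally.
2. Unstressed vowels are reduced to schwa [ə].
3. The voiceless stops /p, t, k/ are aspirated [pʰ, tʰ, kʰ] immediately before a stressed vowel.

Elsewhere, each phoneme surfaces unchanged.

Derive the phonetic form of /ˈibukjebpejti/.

[ˈibəkjəbpəjtə]

/i/ (word-initial) is in the target of rule 2 but the environment (in an unstressed syllable) is not met → [i].
/b/ (between /i/ and /u/) is unaffected → [b].
Rule 2 applies to /u/ (between /b/ and /k/: in an unstressed syllable) → [ə].
/k/ (between /u/ and /j/) is in the target of rule 3 but the environment (immediately before a stressed vowel) is not met → [k].
/j/ (between /k/ and /e/) is unaffected → [j].
/e/ — between /j/ and /b/, in an unstressed syllable — surfaces as [ə] (rule 2).
/b/ (between /e/ and /p/) is unaffected → [b].
/p/ — between /b/ and /e/; rule 3 does not apply here → [p].
/e/ — between /p/ and /j/, in an unstressed syllable — surfaces as [ə] (rule 2).
/j/ — not in any rule's target class → [j].
/t/ (between /j/ and /i/): rule 3 targets it, but not immediately before a stressed vowel → unchanged [t].
/i/ meets the environment for rule 2 (in an unstressed syllable) → [ə].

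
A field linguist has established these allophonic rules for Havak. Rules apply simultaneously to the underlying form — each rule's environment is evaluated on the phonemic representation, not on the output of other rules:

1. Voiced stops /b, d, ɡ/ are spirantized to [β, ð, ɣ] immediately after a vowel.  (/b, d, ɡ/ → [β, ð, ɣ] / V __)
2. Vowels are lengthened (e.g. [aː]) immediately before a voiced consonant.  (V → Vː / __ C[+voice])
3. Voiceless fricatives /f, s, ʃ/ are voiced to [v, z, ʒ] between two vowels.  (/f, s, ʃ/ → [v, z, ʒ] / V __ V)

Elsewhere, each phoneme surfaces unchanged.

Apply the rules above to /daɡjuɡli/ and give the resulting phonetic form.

[daːɣjuːɣli]

/d/ — word-initial; rule 1 does not apply here → [d].
/a/ meets the environment for rule 2 (before a voiced consonant) → [aː].
/ɡ/ (between /a/ and /j/) occurs immediately after a vowel → [ɣ] by rule 1.
/j/ (between /ɡ/ and /u/): no rule targets it → [j].
/u/ (between /j/ and /ɡ/) occurs before a voiced consonant → [uː] by rule 2.
/ɡ/ meets the environment for rule 1 (immediately after a vowel) → [ɣ].
/l/ — not in any rule's target class → [l].
/i/ (word-final) fails the environment for rule 2, so it stays [i].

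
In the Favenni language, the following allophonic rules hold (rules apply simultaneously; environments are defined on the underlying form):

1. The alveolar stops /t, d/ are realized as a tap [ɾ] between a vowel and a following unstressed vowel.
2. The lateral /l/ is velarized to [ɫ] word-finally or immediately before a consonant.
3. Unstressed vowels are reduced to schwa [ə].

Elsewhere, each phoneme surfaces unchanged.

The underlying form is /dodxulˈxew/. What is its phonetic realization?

[dədxəɫˈxew]

/d/ (word-initial): rule 1 targets it, but not between a vowel and a following unstressed vowel → unchanged [d].
/o/ — between /d/ and /d/, in an unstressed syllable — surfaces as [ə] (rule 3).
/d/ — between /o/ and /x/; rule 1 does not apply here → [d].
Rule 3 applies to /u/ (between /x/ and /l/: in an unstressed syllable) → [ə].
/l/ — between /u/ and /x/, word-finally or immediately before a consonant — surfaces as [ɫ] (rule 2).
/e/ (between /x/ and /w/): rule 3 targets it, but not in an unstressed syllable → unchanged [e].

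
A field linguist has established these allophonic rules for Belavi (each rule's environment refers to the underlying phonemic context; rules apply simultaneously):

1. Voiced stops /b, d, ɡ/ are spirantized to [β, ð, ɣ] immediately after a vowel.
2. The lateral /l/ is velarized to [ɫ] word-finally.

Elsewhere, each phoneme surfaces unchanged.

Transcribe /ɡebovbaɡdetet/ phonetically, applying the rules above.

/ɡ/ (word-initial) fails the environment for rule 1, so it stays [ɡ].
/b/ meets the environment for rule 1 (immediately after a vowel) → [β].
/b/ — between /v/ and /a/; rule 1 does not apply here → [b].
Rule 1 applies to /ɡ/ (between /a/ and /d/: immediately after a vowel) → [ɣ].
/d/ (between /ɡ/ and /e/) fails the environment for rule 1, so it stays [d].

[ɡeβovbaɣdetet]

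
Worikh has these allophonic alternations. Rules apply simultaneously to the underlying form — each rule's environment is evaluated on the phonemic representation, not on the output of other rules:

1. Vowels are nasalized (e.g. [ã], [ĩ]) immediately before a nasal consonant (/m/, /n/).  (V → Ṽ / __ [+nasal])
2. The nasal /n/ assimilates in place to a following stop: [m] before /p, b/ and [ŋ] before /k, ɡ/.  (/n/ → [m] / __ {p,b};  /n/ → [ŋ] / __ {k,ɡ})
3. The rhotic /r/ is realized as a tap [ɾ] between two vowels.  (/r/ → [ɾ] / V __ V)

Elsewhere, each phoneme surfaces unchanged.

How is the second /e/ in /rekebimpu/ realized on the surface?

/e/ (between /k/ and /b/) is in the target of rule 1 but the environment (before a nasal consonant) is not met → [e].

[e]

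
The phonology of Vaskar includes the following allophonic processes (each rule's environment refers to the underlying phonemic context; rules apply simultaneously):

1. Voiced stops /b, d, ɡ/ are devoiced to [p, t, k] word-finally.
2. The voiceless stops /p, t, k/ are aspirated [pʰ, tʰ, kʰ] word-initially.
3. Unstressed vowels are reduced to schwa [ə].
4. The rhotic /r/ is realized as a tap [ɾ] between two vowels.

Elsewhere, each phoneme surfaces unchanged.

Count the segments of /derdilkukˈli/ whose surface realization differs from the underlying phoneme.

3

Segments that undergo a rule: /e/ → [ə] (rule 3); /i/ → [ə] (rule 3); /u/ → [ə] (rule 3).
All other segments surface unchanged.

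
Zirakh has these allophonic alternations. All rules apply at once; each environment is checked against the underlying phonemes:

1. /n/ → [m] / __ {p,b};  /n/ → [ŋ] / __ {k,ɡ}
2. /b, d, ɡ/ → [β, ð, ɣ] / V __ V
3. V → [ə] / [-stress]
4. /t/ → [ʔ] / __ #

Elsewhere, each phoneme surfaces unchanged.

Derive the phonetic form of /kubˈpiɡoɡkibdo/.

Rule 3 applies to /u/ (between /k/ and /b/: in an unstressed syllable) → [ə].
/b/ — between /u/ and /p/; rule 2 does not apply here → [b].
/i/ — between /p/ and /ɡ/; rule 3 does not apply here → [i].
/ɡ/ (between /i/ and /o/): between two vowels, so rule 2 applies → [ɣ].
Rule 3 applies to /o/ (between /ɡ/ and /ɡ/: in an unstressed syllable) → [ə].
/ɡ/ (between /o/ and /k/) is in the target of rule 2 but the environment (between two vowels) is not met → [ɡ].
/i/ (between /k/ and /b/) occurs in an unstressed syllable → [ə] by rule 3.
/b/ (between /i/ and /d/) is in the target of rule 2 but the environment (between two vowels) is not met → [b].
/d/ — between /b/ and /o/; rule 2 does not apply here → [d].
/o/ — word-final, in an unstressed syllable — surfaces as [ə] (rule 3).

[kəbˈpiɣəɡkəbdə]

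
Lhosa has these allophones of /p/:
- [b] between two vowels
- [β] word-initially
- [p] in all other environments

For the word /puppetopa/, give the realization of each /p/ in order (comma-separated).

[β], [p], [p], [b]

Occurrence 1 (position 1): word-initially → [β].
Occurrence 2 (position 3): no conditioning environment matches → elsewhere allophone [p].
Occurrence 3 (position 4): no conditioning environment matches → elsewhere allophone [p].
Occurrence 4 (position 8): between two vowels → [b].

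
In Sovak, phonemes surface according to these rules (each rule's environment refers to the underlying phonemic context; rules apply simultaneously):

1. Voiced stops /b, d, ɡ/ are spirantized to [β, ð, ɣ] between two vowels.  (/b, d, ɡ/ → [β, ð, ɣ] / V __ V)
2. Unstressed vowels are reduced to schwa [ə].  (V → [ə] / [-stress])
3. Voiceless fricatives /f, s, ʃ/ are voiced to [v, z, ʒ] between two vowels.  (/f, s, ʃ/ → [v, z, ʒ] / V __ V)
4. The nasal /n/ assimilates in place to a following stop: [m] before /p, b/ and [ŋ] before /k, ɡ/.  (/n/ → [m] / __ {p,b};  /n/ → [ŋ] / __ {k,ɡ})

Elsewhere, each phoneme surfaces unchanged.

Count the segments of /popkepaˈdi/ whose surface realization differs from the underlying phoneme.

4

Segments that undergo a rule: /o/ → [ə] (rule 2); /e/ → [ə] (rule 2); /a/ → [ə] (rule 2); /d/ → [ð] (rule 1).
All other segments surface unchanged.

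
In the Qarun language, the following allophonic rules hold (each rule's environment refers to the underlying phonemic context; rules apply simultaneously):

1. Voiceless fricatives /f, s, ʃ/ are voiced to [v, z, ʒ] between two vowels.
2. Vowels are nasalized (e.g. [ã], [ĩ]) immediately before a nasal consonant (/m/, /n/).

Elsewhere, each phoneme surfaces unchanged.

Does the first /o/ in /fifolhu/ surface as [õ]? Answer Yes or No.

/o/ (between /f/ and /l/) fails the environment for rule 2, so it stays [o].
The actual realization is [o], not [õ].

No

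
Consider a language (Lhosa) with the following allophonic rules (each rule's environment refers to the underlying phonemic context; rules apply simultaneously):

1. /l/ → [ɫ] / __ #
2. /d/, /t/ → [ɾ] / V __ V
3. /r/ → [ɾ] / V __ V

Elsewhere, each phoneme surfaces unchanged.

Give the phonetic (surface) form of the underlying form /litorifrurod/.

/l/ (word-initial): rule 1 targets it, but not word-finally → unchanged [l].
/i/ (between /l/ and /t/): no rule targets it → [i].
Rule 2 applies to /t/ (between /i/ and /o/: between two vowels) → [ɾ].
/o/ (between /t/ and /r/) is unaffected → [o].
/r/ (between /o/ and /i/): between two vowels, so rule 3 applies → [ɾ].
/i/ — not in any rule's target class → [i].
/f/ (between /i/ and /r/): no rule targets it → [f].
/r/ — between /f/ and /u/; rule 3 does not apply here → [r].
/u/ (between /r/ and /r/) is unaffected → [u].
/r/ (between /u/ and /o/) occurs between two vowels → [ɾ] by rule 3.
/o/ stays [o].
/d/ — word-final; rule 2 does not apply here → [d].

[liɾoɾifruɾod]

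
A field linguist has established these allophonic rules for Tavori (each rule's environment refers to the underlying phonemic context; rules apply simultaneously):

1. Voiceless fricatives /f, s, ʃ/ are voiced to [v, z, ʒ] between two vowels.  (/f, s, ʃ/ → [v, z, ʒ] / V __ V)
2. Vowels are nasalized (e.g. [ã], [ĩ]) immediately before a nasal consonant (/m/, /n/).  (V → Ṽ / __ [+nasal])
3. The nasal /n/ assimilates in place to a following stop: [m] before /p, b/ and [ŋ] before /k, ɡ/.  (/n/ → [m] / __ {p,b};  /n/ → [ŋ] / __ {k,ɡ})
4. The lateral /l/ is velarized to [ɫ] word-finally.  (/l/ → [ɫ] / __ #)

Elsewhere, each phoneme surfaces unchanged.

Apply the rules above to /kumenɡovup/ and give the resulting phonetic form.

[kũmẽŋɡovup]

/k/ (word-initial): no rule targets it → [k].
/u/ meets the environment for rule 2 (before a nasal consonant) → [ũ].
/m/ (between /u/ and /e/) is unaffected → [m].
/e/ (between /m/ and /n/): before a nasal consonant, so rule 2 applies → [ẽ].
/n/ (between /e/ and /ɡ/) occurs before a labial or velar stop → [ŋ] by rule 3.
/ɡ/ (between /n/ and /o/): no rule targets it → [ɡ].
/o/ — between /ɡ/ and /v/; rule 2 does not apply here → [o].
/v/ (between /o/ and /u/) is unaffected → [v].
/u/ (between /v/ and /p/) fails the environment for rule 2, so it stays [u].
/p/ stays [p].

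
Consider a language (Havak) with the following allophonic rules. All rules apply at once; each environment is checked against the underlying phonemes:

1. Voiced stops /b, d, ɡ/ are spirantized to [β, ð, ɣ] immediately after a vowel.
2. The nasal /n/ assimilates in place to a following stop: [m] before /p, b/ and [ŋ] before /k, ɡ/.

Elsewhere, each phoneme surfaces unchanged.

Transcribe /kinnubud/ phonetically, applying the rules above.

/n/ — between /i/ and /n/; rule 2 does not apply here → [n].
/n/ (between /n/ and /u/) fails the environment for rule 2, so it stays [n].
/b/ — between /u/ and /u/, immediately after a vowel — surfaces as [β] (rule 1).
Rule 1 applies to /d/ (word-final: immediately after a vowel) → [ð].

[kinnuβuð]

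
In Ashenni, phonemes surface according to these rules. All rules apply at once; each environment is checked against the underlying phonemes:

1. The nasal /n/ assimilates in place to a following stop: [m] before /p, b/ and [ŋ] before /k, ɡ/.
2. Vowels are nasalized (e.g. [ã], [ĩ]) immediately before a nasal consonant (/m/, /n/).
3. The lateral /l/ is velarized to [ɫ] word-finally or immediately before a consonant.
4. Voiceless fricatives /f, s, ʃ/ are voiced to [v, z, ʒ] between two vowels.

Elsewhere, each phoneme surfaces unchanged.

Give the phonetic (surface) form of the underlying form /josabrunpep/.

/j/ stays [j].
/o/ — between /j/ and /s/; rule 2 does not apply here → [o].
/s/ — between /o/ and /a/, between two vowels — surfaces as [z] (rule 4).
/a/ (between /s/ and /b/) fails the environment for rule 2, so it stays [a].
/b/ (between /a/ and /r/): no rule targets it → [b].
/r/ — not in any rule's target class → [r].
/u/ (between /r/ and /n/): before a nasal consonant, so rule 2 applies → [ũ].
/n/ (between /u/ and /p/) occurs before a labial or velar stop → [m] by rule 1.
/p/ — not in any rule's target class → [p].
/e/ (between /p/ and /p/): rule 2 targets it, but not before a nasal consonant → unchanged [e].
/p/ (word-final): no rule targets it → [p].

[jozabrũmpep]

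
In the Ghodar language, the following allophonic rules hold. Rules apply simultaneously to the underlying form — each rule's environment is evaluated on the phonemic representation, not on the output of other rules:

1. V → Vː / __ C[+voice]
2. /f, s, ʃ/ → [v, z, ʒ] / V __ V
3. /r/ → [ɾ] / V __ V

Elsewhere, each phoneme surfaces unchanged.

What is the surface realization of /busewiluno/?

[buzeːwiːluːno]

/b/ stays [b].
/u/ (between /b/ and /s/): rule 1 targets it, but not before a voiced consonant → unchanged [u].
Rule 2 applies to /s/ (between /u/ and /e/: between two vowels) → [z].
/e/ (between /s/ and /w/): before a voiced consonant, so rule 1 applies → [eː].
/w/ — not in any rule's target class → [w].
/i/ (between /w/ and /l/): before a voiced consonant, so rule 1 applies → [iː].
/l/ stays [l].
/u/ — between /l/ and /n/, before a voiced consonant — surfaces as [uː] (rule 1).
/n/ stays [n].
/o/ (word-final) is in the target of rule 1 but the environment (before a voiced consonant) is not met → [o].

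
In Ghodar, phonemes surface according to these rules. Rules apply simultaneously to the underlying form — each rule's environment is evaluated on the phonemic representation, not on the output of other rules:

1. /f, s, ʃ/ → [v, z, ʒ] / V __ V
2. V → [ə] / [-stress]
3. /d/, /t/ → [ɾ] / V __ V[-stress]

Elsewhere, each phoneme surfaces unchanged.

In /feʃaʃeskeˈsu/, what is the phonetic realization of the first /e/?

[ə]

/e/ meets the environment for rule 2 (in an unstressed syllable) → [ə].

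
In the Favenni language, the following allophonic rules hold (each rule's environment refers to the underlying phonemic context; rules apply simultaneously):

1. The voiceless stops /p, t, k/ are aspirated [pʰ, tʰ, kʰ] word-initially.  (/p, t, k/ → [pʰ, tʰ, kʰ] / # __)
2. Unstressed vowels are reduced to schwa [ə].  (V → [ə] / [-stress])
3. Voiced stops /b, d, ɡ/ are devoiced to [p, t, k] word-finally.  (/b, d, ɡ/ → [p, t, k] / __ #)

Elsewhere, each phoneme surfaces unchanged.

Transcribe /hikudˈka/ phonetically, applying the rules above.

/h/ (word-initial) is unaffected → [h].
/i/ meets the environment for rule 2 (in an unstressed syllable) → [ə].
/k/ — between /i/ and /u/; rule 1 does not apply here → [k].
Rule 2 applies to /u/ (between /k/ and /d/: in an unstressed syllable) → [ə].
/d/ (between /u/ and /k/) is in the target of rule 3 but the environment (word-finally) is not met → [d].
/k/ (between /d/ and /a/) is in the target of rule 1 but the environment (word-initially) is not met → [k].
/a/ (word-final) fails the environment for rule 2, so it stays [a].

[həkədˈka]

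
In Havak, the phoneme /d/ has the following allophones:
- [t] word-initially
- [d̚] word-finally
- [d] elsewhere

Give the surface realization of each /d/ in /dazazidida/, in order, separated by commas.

Occurrence 1 (position 1): word-initially → [t].
Occurrence 2 (position 7): no conditioning environment matches → elsewhere allophone [d].
Occurrence 3 (position 9): no conditioning environment matches → elsewhere allophone [d].

[t], [d], [d]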